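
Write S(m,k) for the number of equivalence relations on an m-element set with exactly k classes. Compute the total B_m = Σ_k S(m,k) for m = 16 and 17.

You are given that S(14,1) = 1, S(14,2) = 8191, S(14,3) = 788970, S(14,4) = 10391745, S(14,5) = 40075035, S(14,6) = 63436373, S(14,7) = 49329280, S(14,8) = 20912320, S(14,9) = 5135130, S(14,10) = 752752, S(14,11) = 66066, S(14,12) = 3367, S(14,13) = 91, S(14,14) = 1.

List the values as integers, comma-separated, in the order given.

r15: T_15,1=1×1+0=1; T_15,2=2×8191+1=16383; T_15,3=3×788970+8191=2375101; T_15,4=4×10391745+788970=42355950; T_15,5=5×40075035+10391745=210766920; T_15,6=6×63436373+40075035=420693273; T_15,7=7×49329280+63436373=408741333; T_15,8=8×20912320+49329280=216627840; T_15,9=9×5135130+20912320=67128490; T_15,10=10×752752+5135130=12662650; T_15,11=11×66066+752752=1479478; T_15,12=12×3367+66066=106470; T_15,13=13×91+3367=4550; T_15,14=14×1+91=105; T_15,15=15×0+1=1
r16: T_16,1=1×1+0=1; T_16,2=2×16383+1=32767; T_16,3=3×2375101+16383=7141686; T_16,4=4×42355950+2375101=171798901; T_16,5=5×210766920+42355950=1096190550; T_16,6=6×420693273+210766920=2734926558; T_16,7=7×408741333+420693273=3281882604; T_16,8=8×216627840+408741333=2141764053; T_16,9=9×67128490+216627840=820784250; T_16,10=10×12662650+67128490=193754990; T_16,11=11×1479478+12662650=28936908; T_16,12=12×106470+1479478=2757118; T_16,13=13×4550+106470=165620; T_16,14=14×105+4550=6020; T_16,15=15×1+105=120; T_16,16=16×0+1=1
r17: T_17,1=1×1+0=1; T_17,2=2×32767+1=65535; T_17,3=3×7141686+32767=21457825; T_17,4=4×171798901+7141686=694337290; T_17,5=5×1096190550+171798901=5652751651; T_17,6=6×2734926558+1096190550=17505749898; T_17,7=7×3281882604+2734926558=25708104786; T_17,8=8×2141764053+3281882604=20415995028; T_17,9=9×820784250+2141764053=9528822303; T_17,10=10×193754990+820784250=2758334150; T_17,11=11×28936908+193754990=512060978; T_17,12=12×2757118+28936908=62022324; T_17,13=13×165620+2757118=4910178; T_17,14=14×6020+165620=249900; T_17,15=15×120+6020=7820; T_17,16=16×1+120=136; T_17,17=17×0+1=1
B_16 = ΣS(16,k) = 1+32767+7141686+171798901+1096190550+2734926558+3281882604+2141764053+820784250+193754990+28936908+2757118+165620+6020+120+1 = 10480142147
B_17 = ΣS(17,k) = 1+65535+21457825+694337290+5652751651+17505749898+25708104786+20415995028+9528822303+2758334150+512060978+62022324+4910178+249900+7820+136+1 = 82864869804

10480142147, 82864869804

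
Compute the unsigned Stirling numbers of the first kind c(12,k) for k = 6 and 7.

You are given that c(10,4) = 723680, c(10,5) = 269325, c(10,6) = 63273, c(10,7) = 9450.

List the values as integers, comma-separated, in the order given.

r11: T_11,5=10×269325+723680=3416930; T_11,6=10×63273+269325=902055; T_11,7=10×9450+63273=157773
r12: T_12,6=11×902055+3416930=13339535; T_12,7=11×157773+902055=2637558
Read c(12,6) = 13339535, c(12,7) = 2637558.

13339535, 2637558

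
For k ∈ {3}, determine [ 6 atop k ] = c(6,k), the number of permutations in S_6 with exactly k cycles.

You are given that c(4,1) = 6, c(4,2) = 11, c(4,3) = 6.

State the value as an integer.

225

i=5: T(5,2)=6+4·11=50 | T(5,3)=11+4·6=35
i=6: T(6,3)=50+5·35=225
Read c(6,3) = 225.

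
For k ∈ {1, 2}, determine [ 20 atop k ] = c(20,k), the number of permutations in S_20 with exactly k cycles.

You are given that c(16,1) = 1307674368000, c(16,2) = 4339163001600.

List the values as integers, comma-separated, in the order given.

row 17: T[17][1]=16·1307674368000+0=20922789888000  T[17][2]=16·4339163001600+1307674368000=70734282393600
row 18: T[18][1]=17·20922789888000+0=355687428096000  T[18][2]=17·70734282393600+20922789888000=1223405590579200
row 19: T[19][1]=18·355687428096000+0=6402373705728000  T[19][2]=18·1223405590579200+355687428096000=22376988058521600
row 20: T[20][1]=19·6402373705728000+0=121645100408832000  T[20][2]=19·22376988058521600+6402373705728000=431565146817638400
Read c(20,1) = 121645100408832000, c(20,2) = 431565146817638400.

121645100408832000, 431565146817638400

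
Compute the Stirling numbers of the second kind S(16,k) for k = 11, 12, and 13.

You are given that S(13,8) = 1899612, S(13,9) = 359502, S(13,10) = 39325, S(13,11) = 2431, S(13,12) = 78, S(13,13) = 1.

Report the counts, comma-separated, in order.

[14] T[14,9]:9*359502+1899612=5135130 · T[14,10]:10*39325+359502=752752 · T[14,11]:11*2431+39325=66066 · T[14,12]:12*78+2431=3367 · T[14,13]:13*1+78=91
[15] T[15,10]:10*752752+5135130=12662650 · T[15,11]:11*66066+752752=1479478 · T[15,12]:12*3367+66066=106470 · T[15,13]:13*91+3367=4550
[16] T[16,11]:11*1479478+12662650=28936908 · T[16,12]:12*106470+1479478=2757118 · T[16,13]:13*4550+106470=165620
Read S(16,11) = 28936908, S(16,12) = 2757118, S(16,13) = 165620.

28936908, 2757118, 165620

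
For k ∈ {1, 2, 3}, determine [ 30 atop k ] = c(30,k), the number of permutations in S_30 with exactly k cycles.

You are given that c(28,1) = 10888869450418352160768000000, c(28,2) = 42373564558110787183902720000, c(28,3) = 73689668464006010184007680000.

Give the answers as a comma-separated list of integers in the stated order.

8841761993739701954543616000000, 35027999979859805266492784640000, 62262192842035613491057459200000

i=29: T(29,1)=0+28·10888869450418352160768000000=304888344611713860501504000000 | T(29,2)=10888869450418352160768000000+28·42373564558110787183902720000=1197348677077520393310044160000 | T(29,3)=42373564558110787183902720000+28·73689668464006010184007680000=2105684281550279072336117760000
i=30: T(30,1)=0+29·304888344611713860501504000000=8841761993739701954543616000000 | T(30,2)=304888344611713860501504000000+29·1197348677077520393310044160000=35027999979859805266492784640000 | T(30,3)=1197348677077520393310044160000+29·2105684281550279072336117760000=62262192842035613491057459200000
Read c(30,1) = 8841761993739701954543616000000, c(30,2) = 35027999979859805266492784640000, c(30,3) = 62262192842035613491057459200000.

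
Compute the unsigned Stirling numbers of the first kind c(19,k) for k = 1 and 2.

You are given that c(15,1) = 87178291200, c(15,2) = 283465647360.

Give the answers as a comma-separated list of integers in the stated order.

6402373705728000, 22376988058521600

i=16: T(16,1)=0+15·87178291200=1307674368000 | T(16,2)=87178291200+15·283465647360=4339163001600
i=17: T(17,1)=0+16·1307674368000=20922789888000 | T(17,2)=1307674368000+16·4339163001600=70734282393600
i=18: T(18,1)=0+17·20922789888000=355687428096000 | T(18,2)=20922789888000+17·70734282393600=1223405590579200
i=19: T(19,1)=0+18·355687428096000=6402373705728000 | T(19,2)=355687428096000+18·1223405590579200=22376988058521600
Read c(19,1) = 6402373705728000, c(19,2) = 22376988058521600.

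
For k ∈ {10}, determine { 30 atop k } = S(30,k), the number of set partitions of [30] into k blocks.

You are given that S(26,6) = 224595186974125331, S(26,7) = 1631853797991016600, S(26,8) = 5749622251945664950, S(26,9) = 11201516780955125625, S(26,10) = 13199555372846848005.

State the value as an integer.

i=27: T(27,7)=224595186974125331+7·1631853797991016600=11647571772911241531 | T(27,8)=1631853797991016600+8·5749622251945664950=47628831813556336200 | T(27,9)=5749622251945664950+9·11201516780955125625=106563273280541795575 | T(27,10)=11201516780955125625+10·13199555372846848005=143197070509423605675
i=28: T(28,8)=11647571772911241531+8·47628831813556336200=392678226281361931131 | T(28,9)=47628831813556336200+9·106563273280541795575=1006698291338432496375 | T(28,10)=106563273280541795575+10·143197070509423605675=1538533978374777852325
i=29: T(29,9)=392678226281361931131+9·1006698291338432496375=9452962848327254398506 | T(29,10)=1006698291338432496375+10·1538533978374777852325=16392038075086211019625
i=30: T(30,10)=9452962848327254398506+10·16392038075086211019625=173373343599189364594756
Read S(30,10) = 173373343599189364594756.

173373343599189364594756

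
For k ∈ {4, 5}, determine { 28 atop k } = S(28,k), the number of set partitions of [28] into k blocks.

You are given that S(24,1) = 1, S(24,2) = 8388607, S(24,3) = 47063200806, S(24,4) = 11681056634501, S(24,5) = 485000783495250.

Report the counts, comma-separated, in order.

@25  (25,1):1·1+0→1, (25,2):8388607·2+1→16777215, (25,3):47063200806·3+8388607→141197991025, (25,4):11681056634501·4+47063200806→46771289738810, (25,5):485000783495250·5+11681056634501→2436684974110751
@26  (26,2):16777215·2+1→33554431, (26,3):141197991025·3+16777215→423610750290, (26,4):46771289738810·4+141197991025→187226356946265, (26,5):2436684974110751·5+46771289738810→12230196160292565
@27  (27,3):423610750290·3+33554431→1270865805301, (27,4):187226356946265·4+423610750290→749329038535350, (27,5):12230196160292565·5+187226356946265→61338207158409090
@28  (28,4):749329038535350·4+1270865805301→2998587019946701, (28,5):61338207158409090·5+749329038535350→307440364830580800
Read S(28,4) = 2998587019946701, S(28,5) = 307440364830580800.

2998587019946701, 307440364830580800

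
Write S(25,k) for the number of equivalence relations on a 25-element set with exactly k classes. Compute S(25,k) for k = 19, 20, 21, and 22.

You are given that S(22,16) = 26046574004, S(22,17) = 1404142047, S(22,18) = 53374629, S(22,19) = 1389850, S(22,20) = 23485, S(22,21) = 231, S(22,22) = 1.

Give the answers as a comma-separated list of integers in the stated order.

r23: T_23,17=17×1404142047+26046574004=49916988803; T_23,18=18×53374629+1404142047=2364885369; T_23,19=19×1389850+53374629=79781779; T_23,20=20×23485+1389850=1859550; T_23,21=21×231+23485=28336; T_23,22=22×1+231=253
r24: T_24,18=18×2364885369+49916988803=92484925445; T_24,19=19×79781779+2364885369=3880739170; T_24,20=20×1859550+79781779=116972779; T_24,21=21×28336+1859550=2454606; T_24,22=22×253+28336=33902
r25: T_25,19=19×3880739170+92484925445=166218969675; T_25,20=20×116972779+3880739170=6220194750; T_25,21=21×2454606+116972779=168519505; T_25,22=22×33902+2454606=3200450
Read S(25,19) = 166218969675, S(25,20) = 6220194750, S(25,21) = 168519505, S(25,22) = 3200450.

166218969675, 6220194750, 168519505, 3200450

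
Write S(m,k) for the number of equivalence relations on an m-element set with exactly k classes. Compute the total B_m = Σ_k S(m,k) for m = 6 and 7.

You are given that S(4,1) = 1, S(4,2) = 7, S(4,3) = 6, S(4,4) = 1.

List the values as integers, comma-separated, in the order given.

i=5: T(5,1)=0+1·1=1 | T(5,2)=1+2·7=15 | T(5,3)=7+3·6=25 | T(5,4)=6+4·1=10 | T(5,5)=1+5·0=1
i=6: T(6,1)=0+1·1=1 | T(6,2)=1+2·15=31 | T(6,3)=15+3·25=90 | T(6,4)=25+4·10=65 | T(6,5)=10+5·1=15 | T(6,6)=1+6·0=1
i=7: T(7,1)=0+1·1=1 | T(7,2)=1+2·31=63 | T(7,3)=31+3·90=301 | T(7,4)=90+4·65=350 | T(7,5)=65+5·15=140 | T(7,6)=15+6·1=21 | T(7,7)=1+7·0=1
B_6 = ΣS(6,k) = 1+31+90+65+15+1 = 203
B_7 = ΣS(7,k) = 1+63+301+350+140+21+1 = 877

203, 877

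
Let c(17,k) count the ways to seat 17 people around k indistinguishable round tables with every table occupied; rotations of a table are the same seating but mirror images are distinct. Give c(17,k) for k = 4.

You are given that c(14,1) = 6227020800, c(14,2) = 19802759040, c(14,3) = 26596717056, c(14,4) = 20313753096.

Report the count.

row 15: T[15][2]=14·19802759040+6227020800=283465647360  T[15][3]=14·26596717056+19802759040=392156797824  T[15][4]=14·20313753096+26596717056=310989260400
row 16: T[16][3]=15·392156797824+283465647360=6165817614720  T[16][4]=15·310989260400+392156797824=5056995703824
row 17: T[17][4]=16·5056995703824+6165817614720=87077748875904
Read c(17,4) = 87077748875904.

87077748875904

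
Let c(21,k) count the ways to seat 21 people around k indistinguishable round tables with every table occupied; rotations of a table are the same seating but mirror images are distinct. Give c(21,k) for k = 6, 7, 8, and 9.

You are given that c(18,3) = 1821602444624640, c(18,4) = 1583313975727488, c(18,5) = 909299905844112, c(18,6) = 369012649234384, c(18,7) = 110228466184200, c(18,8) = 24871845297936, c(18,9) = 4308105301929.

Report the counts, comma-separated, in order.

i=19: T(19,4)=1821602444624640+18·1583313975727488=30321254007719424 | T(19,5)=1583313975727488+18·909299905844112=17950712280921504 | T(19,6)=909299905844112+18·369012649234384=7551527592063024 | T(19,7)=369012649234384+18·110228466184200=2353125040549984 | T(19,8)=110228466184200+18·24871845297936=557921681547048 | T(19,9)=24871845297936+18·4308105301929=102417740732658
i=20: T(20,5)=30321254007719424+19·17950712280921504=371384787345228000 | T(20,6)=17950712280921504+19·7551527592063024=161429736530118960 | T(20,7)=7551527592063024+19·2353125040549984=52260903362512720 | T(20,8)=2353125040549984+19·557921681547048=12953636989943896 | T(20,9)=557921681547048+19·102417740732658=2503858755467550
i=21: T(21,6)=371384787345228000+20·161429736530118960=3599979517947607200 | T(21,7)=161429736530118960+20·52260903362512720=1206647803780373360 | T(21,8)=52260903362512720+20·12953636989943896=311333643161390640 | T(21,9)=12953636989943896+20·2503858755467550=63030812099294896
Read c(21,6) = 3599979517947607200, c(21,7) = 1206647803780373360, c(21,8) = 311333643161390640, c(21,9) = 63030812099294896.

3599979517947607200, 1206647803780373360, 311333643161390640, 63030812099294896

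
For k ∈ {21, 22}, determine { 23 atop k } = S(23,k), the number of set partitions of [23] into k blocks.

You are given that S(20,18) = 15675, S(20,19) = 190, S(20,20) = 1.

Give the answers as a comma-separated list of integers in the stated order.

28336, 253

i=21: T(21,19)=15675+19·190=19285 | T(21,20)=190+20·1=210 | T(21,21)=1+21·0=1
i=22: T(22,20)=19285+20·210=23485 | T(22,21)=210+21·1=231 | T(22,22)=1+22·0=1
i=23: T(23,21)=23485+21·231=28336 | T(23,22)=231+22·1=253
Read S(23,21) = 28336, S(23,22) = 253.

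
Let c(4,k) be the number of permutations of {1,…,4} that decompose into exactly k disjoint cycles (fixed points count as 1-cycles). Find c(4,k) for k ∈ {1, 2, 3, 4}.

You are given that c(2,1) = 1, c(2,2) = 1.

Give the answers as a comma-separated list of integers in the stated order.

6, 11, 6, 1

@3  (3,1):1·2+0→2, (3,2):1·2+1→3, (3,3):0·2+1→1
@4  (4,1):2·3+0→6, (4,2):3·3+2→11, (4,3):1·3+3→6, (4,4):0·3+1→1
Read c(4,1) = 6, c(4,2) = 11, c(4,3) = 6, c(4,4) = 1.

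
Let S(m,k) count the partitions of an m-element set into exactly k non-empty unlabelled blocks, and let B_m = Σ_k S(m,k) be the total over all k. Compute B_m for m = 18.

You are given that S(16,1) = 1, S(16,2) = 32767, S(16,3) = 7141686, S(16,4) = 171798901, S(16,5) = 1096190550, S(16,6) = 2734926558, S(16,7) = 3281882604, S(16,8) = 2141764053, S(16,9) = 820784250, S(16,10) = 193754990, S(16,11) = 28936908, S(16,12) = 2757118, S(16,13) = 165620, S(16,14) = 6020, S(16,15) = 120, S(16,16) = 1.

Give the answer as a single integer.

682076806159

i=17: T(17,1)=0+1·1=1 | T(17,2)=1+2·32767=65535 | T(17,3)=32767+3·7141686=21457825 | T(17,4)=7141686+4·171798901=694337290 | T(17,5)=171798901+5·1096190550=5652751651 | T(17,6)=1096190550+6·2734926558=17505749898 | T(17,7)=2734926558+7·3281882604=25708104786 | T(17,8)=3281882604+8·2141764053=20415995028 | T(17,9)=2141764053+9·820784250=9528822303 | T(17,10)=820784250+10·193754990=2758334150 | T(17,11)=193754990+11·28936908=512060978 | T(17,12)=28936908+12·2757118=62022324 | T(17,13)=2757118+13·165620=4910178 | T(17,14)=165620+14·6020=249900 | T(17,15)=6020+15·120=7820 | T(17,16)=120+16·1=136 | T(17,17)=1+17·0=1
i=18: T(18,1)=0+1·1=1 | T(18,2)=1+2·65535=131071 | T(18,3)=65535+3·21457825=64439010 | T(18,4)=21457825+4·694337290=2798806985 | T(18,5)=694337290+5·5652751651=28958095545 | T(18,6)=5652751651+6·17505749898=110687251039 | T(18,7)=17505749898+7·25708104786=197462483400 | T(18,8)=25708104786+8·20415995028=189036065010 | T(18,9)=20415995028+9·9528822303=106175395755 | T(18,10)=9528822303+10·2758334150=37112163803 | T(18,11)=2758334150+11·512060978=8391004908 | T(18,12)=512060978+12·62022324=1256328866 | T(18,13)=62022324+13·4910178=125854638 | T(18,14)=4910178+14·249900=8408778 | T(18,15)=249900+15·7820=367200 | T(18,16)=7820+16·136=9996 | T(18,17)=136+17·1=153 | T(18,18)=1+18·0=1
B_18 = ΣS(18,k) = 1+131071+64439010+2798806985+28958095545+110687251039+197462483400+189036065010+106175395755+37112163803+8391004908+1256328866+125854638+8408778+367200+9996+153+1 = 682076806159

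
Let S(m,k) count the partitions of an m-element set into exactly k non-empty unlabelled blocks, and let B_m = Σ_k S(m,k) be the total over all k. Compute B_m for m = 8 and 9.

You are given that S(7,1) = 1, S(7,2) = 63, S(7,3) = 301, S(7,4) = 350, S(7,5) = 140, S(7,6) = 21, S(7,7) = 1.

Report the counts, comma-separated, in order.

[8] T[8,1]:1*1+0=1 · T[8,2]:2*63+1=127 · T[8,3]:3*301+63=966 · T[8,4]:4*350+301=1701 · T[8,5]:5*140+350=1050 · T[8,6]:6*21+140=266 · T[8,7]:7*1+21=28 · T[8,8]:8*0+1=1
[9] T[9,1]:1*1+0=1 · T[9,2]:2*127+1=255 · T[9,3]:3*966+127=3025 · T[9,4]:4*1701+966=7770 · T[9,5]:5*1050+1701=6951 · T[9,6]:6*266+1050=2646 · T[9,7]:7*28+266=462 · T[9,8]:8*1+28=36 · T[9,9]:9*0+1=1
B_8 = ΣS(8,k) = 1+127+966+1701+1050+266+28+1 = 4140
B_9 = ΣS(9,k) = 1+255+3025+7770+6951+2646+462+36+1 = 21147

4140, 21147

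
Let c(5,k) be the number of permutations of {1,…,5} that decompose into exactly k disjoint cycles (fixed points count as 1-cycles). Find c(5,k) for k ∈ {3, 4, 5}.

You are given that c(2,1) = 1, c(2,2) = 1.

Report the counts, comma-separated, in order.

i=3: T(3,1)=0+2·1=2 | T(3,2)=1+2·1=3 | T(3,3)=1+2·0=1
i=4: T(4,2)=2+3·3=11 | T(4,3)=3+3·1=6 | T(4,4)=1+3·0=1
i=5: T(5,3)=11+4·6=35 | T(5,4)=6+4·1=10 | T(5,5)=1+4·0=1
Read c(5,3) = 35, c(5,4) = 10, c(5,5) = 1.

35, 10, 1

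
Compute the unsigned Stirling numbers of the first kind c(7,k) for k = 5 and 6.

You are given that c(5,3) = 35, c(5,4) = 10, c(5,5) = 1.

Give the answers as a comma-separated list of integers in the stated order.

175, 21

r6: T_6,4=5×10+35=85; T_6,5=5×1+10=15; T_6,6=5×0+1=1
r7: T_7,5=6×15+85=175; T_7,6=6×1+15=21
Read c(7,5) = 175, c(7,6) = 21.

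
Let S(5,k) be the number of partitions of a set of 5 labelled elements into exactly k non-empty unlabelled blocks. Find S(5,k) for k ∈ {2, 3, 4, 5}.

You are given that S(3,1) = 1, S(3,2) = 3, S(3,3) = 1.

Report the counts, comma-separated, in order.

15, 25, 10, 1

r4: T_4,1=1×1+0=1; T_4,2=2×3+1=7; T_4,3=3×1+3=6; T_4,4=4×0+1=1
r5: T_5,2=2×7+1=15; T_5,3=3×6+7=25; T_5,4=4×1+6=10; T_5,5=5×0+1=1
Read S(5,2) = 15, S(5,3) = 25, S(5,4) = 10, S(5,5) = 1.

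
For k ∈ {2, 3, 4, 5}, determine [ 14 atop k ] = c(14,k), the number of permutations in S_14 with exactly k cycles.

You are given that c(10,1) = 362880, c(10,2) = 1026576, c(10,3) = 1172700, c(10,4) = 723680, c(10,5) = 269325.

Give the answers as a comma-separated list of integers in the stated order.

19802759040, 26596717056, 20313753096, 9957703756

@11  (11,1):362880·10+0→3628800, (11,2):1026576·10+362880→10628640, (11,3):1172700·10+1026576→12753576, (11,4):723680·10+1172700→8409500, (11,5):269325·10+723680→3416930
@12  (12,1):3628800·11+0→39916800, (12,2):10628640·11+3628800→120543840, (12,3):12753576·11+10628640→150917976, (12,4):8409500·11+12753576→105258076, (12,5):3416930·11+8409500→45995730
@13  (13,1):39916800·12+0→479001600, (13,2):120543840·12+39916800→1486442880, (13,3):150917976·12+120543840→1931559552, (13,4):105258076·12+150917976→1414014888, (13,5):45995730·12+105258076→657206836
@14  (14,2):1486442880·13+479001600→19802759040, (14,3):1931559552·13+1486442880→26596717056, (14,4):1414014888·13+1931559552→20313753096, (14,5):657206836·13+1414014888→9957703756
Read c(14,2) = 19802759040, c(14,3) = 26596717056, c(14,4) = 20313753096, c(14,5) = 9957703756.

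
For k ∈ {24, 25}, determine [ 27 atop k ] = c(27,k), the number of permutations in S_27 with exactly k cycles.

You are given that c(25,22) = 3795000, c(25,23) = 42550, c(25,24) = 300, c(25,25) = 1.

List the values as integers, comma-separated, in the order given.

6160050, 58500

i=26: T(26,23)=3795000+25·42550=4858750 | T(26,24)=42550+25·300=50050 | T(26,25)=300+25·1=325
i=27: T(27,24)=4858750+26·50050=6160050 | T(27,25)=50050+26·325=58500
Read c(27,24) = 6160050, c(27,25) = 58500.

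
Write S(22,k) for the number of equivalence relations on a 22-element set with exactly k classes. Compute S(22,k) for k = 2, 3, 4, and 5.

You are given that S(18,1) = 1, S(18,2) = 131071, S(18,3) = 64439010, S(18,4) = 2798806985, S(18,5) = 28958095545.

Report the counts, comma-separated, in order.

2097151, 5228079450, 727778623825, 19137821912055

[19] T[19,1]:1*1+0=1 · T[19,2]:2*131071+1=262143 · T[19,3]:3*64439010+131071=193448101 · T[19,4]:4*2798806985+64439010=11259666950 · T[19,5]:5*28958095545+2798806985=147589284710
[20] T[20,1]:1*1+0=1 · T[20,2]:2*262143+1=524287 · T[20,3]:3*193448101+262143=580606446 · T[20,4]:4*11259666950+193448101=45232115901 · T[20,5]:5*147589284710+11259666950=749206090500
[21] T[21,1]:1*1+0=1 · T[21,2]:2*524287+1=1048575 · T[21,3]:3*580606446+524287=1742343625 · T[21,4]:4*45232115901+580606446=181509070050 · T[21,5]:5*749206090500+45232115901=3791262568401
[22] T[22,2]:2*1048575+1=2097151 · T[22,3]:3*1742343625+1048575=5228079450 · T[22,4]:4*181509070050+1742343625=727778623825 · T[22,5]:5*3791262568401+181509070050=19137821912055
Read S(22,2) = 2097151, S(22,3) = 5228079450, S(22,4) = 727778623825, S(22,5) = 19137821912055.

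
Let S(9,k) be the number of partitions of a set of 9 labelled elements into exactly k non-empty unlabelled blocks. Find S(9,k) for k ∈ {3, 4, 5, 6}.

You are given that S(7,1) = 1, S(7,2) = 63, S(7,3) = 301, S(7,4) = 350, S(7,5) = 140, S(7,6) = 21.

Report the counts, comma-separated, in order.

3025, 7770, 6951, 2646

[8] T[8,2]:2*63+1=127 · T[8,3]:3*301+63=966 · T[8,4]:4*350+301=1701 · T[8,5]:5*140+350=1050 · T[8,6]:6*21+140=266
[9] T[9,3]:3*966+127=3025 · T[9,4]:4*1701+966=7770 · T[9,5]:5*1050+1701=6951 · T[9,6]:6*266+1050=2646
Read S(9,3) = 3025, S(9,4) = 7770, S(9,5) = 6951, S(9,6) = 2646.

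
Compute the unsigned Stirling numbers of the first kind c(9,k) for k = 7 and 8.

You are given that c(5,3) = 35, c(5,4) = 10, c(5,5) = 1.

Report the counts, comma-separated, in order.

546, 36

[6] T[6,4]:5*10+35=85 · T[6,5]:5*1+10=15 · T[6,6]:5*0+1=1
[7] T[7,5]:6*15+85=175 · T[7,6]:6*1+15=21 · T[7,7]:6*0+1=1
[8] T[8,6]:7*21+175=322 · T[8,7]:7*1+21=28 · T[8,8]:7*0+1=1
[9] T[9,7]:8*28+322=546 · T[9,8]:8*1+28=36
Read c(9,7) = 546, c(9,8) = 36.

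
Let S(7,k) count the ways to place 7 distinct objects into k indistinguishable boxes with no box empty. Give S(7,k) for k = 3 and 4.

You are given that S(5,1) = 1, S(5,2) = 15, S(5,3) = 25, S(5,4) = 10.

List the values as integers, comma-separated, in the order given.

301, 350

[6] T[6,2]:2*15+1=31 · T[6,3]:3*25+15=90 · T[6,4]:4*10+25=65
[7] T[7,3]:3*90+31=301 · T[7,4]:4*65+90=350
Read S(7,3) = 301, S(7,4) = 350.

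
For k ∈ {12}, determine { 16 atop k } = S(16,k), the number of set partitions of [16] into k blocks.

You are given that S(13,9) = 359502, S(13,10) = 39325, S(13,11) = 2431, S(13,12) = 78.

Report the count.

2757118

@14  (14,10):39325·10+359502→752752, (14,11):2431·11+39325→66066, (14,12):78·12+2431→3367
@15  (15,11):66066·11+752752→1479478, (15,12):3367·12+66066→106470
@16  (16,12):106470·12+1479478→2757118
Read S(16,12) = 2757118.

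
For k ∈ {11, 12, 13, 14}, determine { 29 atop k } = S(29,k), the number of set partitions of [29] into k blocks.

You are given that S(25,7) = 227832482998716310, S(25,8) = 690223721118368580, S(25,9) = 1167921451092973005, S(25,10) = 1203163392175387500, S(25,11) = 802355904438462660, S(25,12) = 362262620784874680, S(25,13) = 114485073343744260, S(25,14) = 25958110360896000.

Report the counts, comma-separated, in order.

row 26: T[26][8]=8·690223721118368580+227832482998716310=5749622251945664950  T[26][9]=9·1167921451092973005+690223721118368580=11201516780955125625  T[26][10]=10·1203163392175387500+1167921451092973005=13199555372846848005  T[26][11]=11·802355904438462660+1203163392175387500=10029078340998476760  T[26][12]=12·362262620784874680+802355904438462660=5149507353856958820  T[26][13]=13·114485073343744260+362262620784874680=1850568574253550060  T[26][14]=14·25958110360896000+114485073343744260=477898618396288260
row 27: T[27][9]=9·11201516780955125625+5749622251945664950=106563273280541795575  T[27][10]=10·13199555372846848005+11201516780955125625=143197070509423605675  T[27][11]=11·10029078340998476760+13199555372846848005=123519417123830092365  T[27][12]=12·5149507353856958820+10029078340998476760=71823166587281982600  T[27][13]=13·1850568574253550060+5149507353856958820=29206898819153109600  T[27][14]=14·477898618396288260+1850568574253550060=8541149231801585700
row 28: T[28][10]=10·143197070509423605675+106563273280541795575=1538533978374777852325  T[28][11]=11·123519417123830092365+143197070509423605675=1501910658871554621690  T[28][12]=12·71823166587281982600+123519417123830092365=985397416171213883565  T[28][13]=13·29206898819153109600+71823166587281982600=451512851236272407400  T[28][14]=14·8541149231801585700+29206898819153109600=148782988064375309400
row 29: T[29][11]=11·1501910658871554621690+1538533978374777852325=18059551225961878690915  T[29][12]=12·985397416171213883565+1501910658871554621690=13326679652926121224470  T[29][13]=13·451512851236272407400+985397416171213883565=6855064482242755179765  T[29][14]=14·148782988064375309400+451512851236272407400=2534474684137526739000
Read S(29,11) = 18059551225961878690915, S(29,12) = 13326679652926121224470, S(29,13) = 6855064482242755179765, S(29,14) = 2534474684137526739000.

18059551225961878690915, 13326679652926121224470, 6855064482242755179765, 2534474684137526739000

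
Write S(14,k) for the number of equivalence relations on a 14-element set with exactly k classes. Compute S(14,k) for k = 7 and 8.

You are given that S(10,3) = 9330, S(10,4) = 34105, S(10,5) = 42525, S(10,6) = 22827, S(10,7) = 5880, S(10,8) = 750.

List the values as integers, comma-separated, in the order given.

49329280, 20912320

@11  (11,4):34105·4+9330→145750, (11,5):42525·5+34105→246730, (11,6):22827·6+42525→179487, (11,7):5880·7+22827→63987, (11,8):750·8+5880→11880
@12  (12,5):246730·5+145750→1379400, (12,6):179487·6+246730→1323652, (12,7):63987·7+179487→627396, (12,8):11880·8+63987→159027
@13  (13,6):1323652·6+1379400→9321312, (13,7):627396·7+1323652→5715424, (13,8):159027·8+627396→1899612
@14  (14,7):5715424·7+9321312→49329280, (14,8):1899612·8+5715424→20912320
Read S(14,7) = 49329280, S(14,8) = 20912320.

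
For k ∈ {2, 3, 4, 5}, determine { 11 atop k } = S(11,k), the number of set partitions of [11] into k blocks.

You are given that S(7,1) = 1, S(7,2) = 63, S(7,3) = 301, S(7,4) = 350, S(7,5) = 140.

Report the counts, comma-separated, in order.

@8  (8,1):1·1+0→1, (8,2):63·2+1→127, (8,3):301·3+63→966, (8,4):350·4+301→1701, (8,5):140·5+350→1050
@9  (9,1):1·1+0→1, (9,2):127·2+1→255, (9,3):966·3+127→3025, (9,4):1701·4+966→7770, (9,5):1050·5+1701→6951
@10  (10,1):1·1+0→1, (10,2):255·2+1→511, (10,3):3025·3+255→9330, (10,4):7770·4+3025→34105, (10,5):6951·5+7770→42525
@11  (11,2):511·2+1→1023, (11,3):9330·3+511→28501, (11,4):34105·4+9330→145750, (11,5):42525·5+34105→246730
Read S(11,2) = 1023, S(11,3) = 28501, S(11,4) = 145750, S(11,5) = 246730.

1023, 28501, 145750, 246730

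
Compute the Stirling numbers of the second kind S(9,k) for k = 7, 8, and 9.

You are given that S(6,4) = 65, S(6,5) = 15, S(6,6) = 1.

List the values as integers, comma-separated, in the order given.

462, 36, 1

r7: T_7,5=5×15+65=140; T_7,6=6×1+15=21; T_7,7=7×0+1=1
r8: T_8,6=6×21+140=266; T_8,7=7×1+21=28; T_8,8=8×0+1=1
r9: T_9,7=7×28+266=462; T_9,8=8×1+28=36; T_9,9=9×0+1=1
Read S(9,7) = 462, S(9,8) = 36, S(9,9) = 1.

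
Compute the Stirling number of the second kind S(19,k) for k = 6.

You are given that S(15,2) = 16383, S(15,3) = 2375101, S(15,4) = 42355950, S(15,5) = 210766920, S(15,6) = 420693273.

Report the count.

[16] T[16,3]:3*2375101+16383=7141686 · T[16,4]:4*42355950+2375101=171798901 · T[16,5]:5*210766920+42355950=1096190550 · T[16,6]:6*420693273+210766920=2734926558
[17] T[17,4]:4*171798901+7141686=694337290 · T[17,5]:5*1096190550+171798901=5652751651 · T[17,6]:6*2734926558+1096190550=17505749898
[18] T[18,5]:5*5652751651+694337290=28958095545 · T[18,6]:6*17505749898+5652751651=110687251039
[19] T[19,6]:6*110687251039+28958095545=693081601779
Read S(19,6) = 693081601779.

693081601779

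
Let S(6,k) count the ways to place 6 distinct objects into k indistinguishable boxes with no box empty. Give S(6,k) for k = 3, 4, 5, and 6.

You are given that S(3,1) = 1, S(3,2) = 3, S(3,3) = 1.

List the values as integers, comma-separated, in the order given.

r4: T_4,1=1×1+0=1; T_4,2=2×3+1=7; T_4,3=3×1+3=6; T_4,4=4×0+1=1
r5: T_5,2=2×7+1=15; T_5,3=3×6+7=25; T_5,4=4×1+6=10; T_5,5=5×0+1=1
r6: T_6,3=3×25+15=90; T_6,4=4×10+25=65; T_6,5=5×1+10=15; T_6,6=6×0+1=1
Read S(6,3) = 90, S(6,4) = 65, S(6,5) = 15, S(6,6) = 1.

90, 65, 15, 1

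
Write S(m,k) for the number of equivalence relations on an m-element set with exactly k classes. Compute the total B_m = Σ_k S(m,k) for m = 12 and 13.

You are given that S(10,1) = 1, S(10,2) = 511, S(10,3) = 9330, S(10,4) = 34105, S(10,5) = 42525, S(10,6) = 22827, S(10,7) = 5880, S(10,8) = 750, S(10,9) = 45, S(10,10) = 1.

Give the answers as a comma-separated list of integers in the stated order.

[11] T[11,1]:1*1+0=1 · T[11,2]:2*511+1=1023 · T[11,3]:3*9330+511=28501 · T[11,4]:4*34105+9330=145750 · T[11,5]:5*42525+34105=246730 · T[11,6]:6*22827+42525=179487 · T[11,7]:7*5880+22827=63987 · T[11,8]:8*750+5880=11880 · T[11,9]:9*45+750=1155 · T[11,10]:10*1+45=55 · T[11,11]:11*0+1=1
[12] T[12,1]:1*1+0=1 · T[12,2]:2*1023+1=2047 · T[12,3]:3*28501+1023=86526 · T[12,4]:4*145750+28501=611501 · T[12,5]:5*246730+145750=1379400 · T[12,6]:6*179487+246730=1323652 · T[12,7]:7*63987+179487=627396 · T[12,8]:8*11880+63987=159027 · T[12,9]:9*1155+11880=22275 · T[12,10]:10*55+1155=1705 · T[12,11]:11*1+55=66 · T[12,12]:12*0+1=1
[13] T[13,1]:1*1+0=1 · T[13,2]:2*2047+1=4095 · T[13,3]:3*86526+2047=261625 · T[13,4]:4*611501+86526=2532530 · T[13,5]:5*1379400+611501=7508501 · T[13,6]:6*1323652+1379400=9321312 · T[13,7]:7*627396+1323652=5715424 · T[13,8]:8*159027+627396=1899612 · T[13,9]:9*22275+159027=359502 · T[13,10]:10*1705+22275=39325 · T[13,11]:11*66+1705=2431 · T[13,12]:12*1+66=78 · T[13,13]:13*0+1=1
B_12 = ΣS(12,k) = 1+2047+86526+611501+1379400+1323652+627396+159027+22275+1705+66+1 = 4213597
B_13 = ΣS(13,k) = 1+4095+261625+2532530+7508501+9321312+5715424+1899612+359502+39325+2431+78+1 = 27644437

4213597, 27644437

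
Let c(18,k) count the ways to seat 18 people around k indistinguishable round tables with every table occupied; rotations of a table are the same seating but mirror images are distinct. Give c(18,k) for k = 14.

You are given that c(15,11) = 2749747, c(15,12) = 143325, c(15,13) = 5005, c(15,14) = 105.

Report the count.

13896582

@16  (16,12):143325·15+2749747→4899622, (16,13):5005·15+143325→218400, (16,14):105·15+5005→6580
@17  (17,13):218400·16+4899622→8394022, (17,14):6580·16+218400→323680
@18  (18,14):323680·17+8394022→13896582
Read c(18,14) = 13896582.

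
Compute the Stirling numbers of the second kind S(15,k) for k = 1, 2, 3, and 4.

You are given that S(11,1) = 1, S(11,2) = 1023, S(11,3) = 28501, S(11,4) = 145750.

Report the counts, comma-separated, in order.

row 12: T[12][1]=1·1+0=1  T[12][2]=2·1023+1=2047  T[12][3]=3·28501+1023=86526  T[12][4]=4·145750+28501=611501
row 13: T[13][1]=1·1+0=1  T[13][2]=2·2047+1=4095  T[13][3]=3·86526+2047=261625  T[13][4]=4·611501+86526=2532530
row 14: T[14][1]=1·1+0=1  T[14][2]=2·4095+1=8191  T[14][3]=3·261625+4095=788970  T[14][4]=4·2532530+261625=10391745
row 15: T[15][1]=1·1+0=1  T[15][2]=2·8191+1=16383  T[15][3]=3·788970+8191=2375101  T[15][4]=4·10391745+788970=42355950
Read S(15,1) = 1, S(15,2) = 16383, S(15,3) = 2375101, S(15,4) = 42355950.

1, 16383, 2375101, 42355950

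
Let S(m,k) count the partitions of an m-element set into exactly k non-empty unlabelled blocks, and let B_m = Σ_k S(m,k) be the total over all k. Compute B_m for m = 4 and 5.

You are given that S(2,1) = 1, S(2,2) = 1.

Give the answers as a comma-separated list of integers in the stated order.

15, 52

@3  (3,1):1·1+0→1, (3,2):1·2+1→3, (3,3):0·3+1→1
@4  (4,1):1·1+0→1, (4,2):3·2+1→7, (4,3):1·3+3→6, (4,4):0·4+1→1
@5  (5,1):1·1+0→1, (5,2):7·2+1→15, (5,3):6·3+7→25, (5,4):1·4+6→10, (5,5):0·5+1→1
B_4 = ΣS(4,k) = 1+7+6+1 = 15
B_5 = ΣS(5,k) = 1+15+25+10+1 = 52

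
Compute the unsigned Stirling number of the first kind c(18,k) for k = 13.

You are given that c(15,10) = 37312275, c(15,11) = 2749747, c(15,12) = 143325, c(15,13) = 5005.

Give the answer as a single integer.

r16: T_16,11=15×2749747+37312275=78558480; T_16,12=15×143325+2749747=4899622; T_16,13=15×5005+143325=218400
r17: T_17,12=16×4899622+78558480=156952432; T_17,13=16×218400+4899622=8394022
r18: T_18,13=17×8394022+156952432=299650806
Read c(18,13) = 299650806.

299650806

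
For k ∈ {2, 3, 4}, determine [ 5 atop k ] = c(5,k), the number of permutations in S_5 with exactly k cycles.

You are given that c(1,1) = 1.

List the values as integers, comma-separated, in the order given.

[2] T[2,1]:1*1+0=1 · T[2,2]:1*0+1=1
[3] T[3,1]:2*1+0=2 · T[3,2]:2*1+1=3 · T[3,3]:2*0+1=1
[4] T[4,1]:3*2+0=6 · T[4,2]:3*3+2=11 · T[4,3]:3*1+3=6 · T[4,4]:3*0+1=1
[5] T[5,2]:4*11+6=50 · T[5,3]:4*6+11=35 · T[5,4]:4*1+6=10
Read c(5,2) = 50, c(5,3) = 35, c(5,4) = 10.

50, 35, 10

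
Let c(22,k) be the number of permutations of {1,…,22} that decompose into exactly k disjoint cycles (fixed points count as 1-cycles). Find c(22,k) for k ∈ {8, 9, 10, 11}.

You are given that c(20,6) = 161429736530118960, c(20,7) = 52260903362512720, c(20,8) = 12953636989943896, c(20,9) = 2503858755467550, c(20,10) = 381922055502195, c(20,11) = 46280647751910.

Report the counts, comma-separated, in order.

7744654310169576800, 1634980697246583456, 276019109275035346, 37600535086859745

[21] T[21,7]:20*52260903362512720+161429736530118960=1206647803780373360 · T[21,8]:20*12953636989943896+52260903362512720=311333643161390640 · T[21,9]:20*2503858755467550+12953636989943896=63030812099294896 · T[21,10]:20*381922055502195+2503858755467550=10142299865511450 · T[21,11]:20*46280647751910+381922055502195=1307535010540395
[22] T[22,8]:21*311333643161390640+1206647803780373360=7744654310169576800 · T[22,9]:21*63030812099294896+311333643161390640=1634980697246583456 · T[22,10]:21*10142299865511450+63030812099294896=276019109275035346 · T[22,11]:21*1307535010540395+10142299865511450=37600535086859745
Read c(22,8) = 7744654310169576800, c(22,9) = 1634980697246583456, c(22,10) = 276019109275035346, c(22,11) = 37600535086859745.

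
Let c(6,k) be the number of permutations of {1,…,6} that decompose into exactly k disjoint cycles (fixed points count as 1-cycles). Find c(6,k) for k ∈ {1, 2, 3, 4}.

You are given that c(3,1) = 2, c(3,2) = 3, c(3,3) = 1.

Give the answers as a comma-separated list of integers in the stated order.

120, 274, 225, 85

@4  (4,1):2·3+0→6, (4,2):3·3+2→11, (4,3):1·3+3→6, (4,4):0·3+1→1
@5  (5,1):6·4+0→24, (5,2):11·4+6→50, (5,3):6·4+11→35, (5,4):1·4+6→10
@6  (6,1):24·5+0→120, (6,2):50·5+24→274, (6,3):35·5+50→225, (6,4):10·5+35→85
Read c(6,1) = 120, c(6,2) = 274, c(6,3) = 225, c(6,4) = 85.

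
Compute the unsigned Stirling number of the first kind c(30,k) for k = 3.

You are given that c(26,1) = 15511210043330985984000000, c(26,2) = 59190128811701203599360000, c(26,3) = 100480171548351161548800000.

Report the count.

row 27: T[27][1]=26·15511210043330985984000000+0=403291461126605635584000000  T[27][2]=26·59190128811701203599360000+15511210043330985984000000=1554454559147562279567360000  T[27][3]=26·100480171548351161548800000+59190128811701203599360000=2671674589068831403868160000
row 28: T[28][1]=27·403291461126605635584000000+0=10888869450418352160768000000  T[28][2]=27·1554454559147562279567360000+403291461126605635584000000=42373564558110787183902720000  T[28][3]=27·2671674589068831403868160000+1554454559147562279567360000=73689668464006010184007680000
row 29: T[29][2]=28·42373564558110787183902720000+10888869450418352160768000000=1197348677077520393310044160000  T[29][3]=28·73689668464006010184007680000+42373564558110787183902720000=2105684281550279072336117760000
row 30: T[30][3]=29·2105684281550279072336117760000+1197348677077520393310044160000=62262192842035613491057459200000
Read c(30,3) = 62262192842035613491057459200000.

62262192842035613491057459200000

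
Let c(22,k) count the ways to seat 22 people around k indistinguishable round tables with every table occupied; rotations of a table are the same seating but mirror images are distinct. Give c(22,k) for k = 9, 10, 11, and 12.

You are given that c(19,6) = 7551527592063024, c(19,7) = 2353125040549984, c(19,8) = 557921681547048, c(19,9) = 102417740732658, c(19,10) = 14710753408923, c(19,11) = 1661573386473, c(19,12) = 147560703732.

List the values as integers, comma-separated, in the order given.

row 20: T[20][7]=19·2353125040549984+7551527592063024=52260903362512720  T[20][8]=19·557921681547048+2353125040549984=12953636989943896  T[20][9]=19·102417740732658+557921681547048=2503858755467550  T[20][10]=19·14710753408923+102417740732658=381922055502195  T[20][11]=19·1661573386473+14710753408923=46280647751910  T[20][12]=19·147560703732+1661573386473=4465226757381
row 21: T[21][8]=20·12953636989943896+52260903362512720=311333643161390640  T[21][9]=20·2503858755467550+12953636989943896=63030812099294896  T[21][10]=20·381922055502195+2503858755467550=10142299865511450  T[21][11]=20·46280647751910+381922055502195=1307535010540395  T[21][12]=20·4465226757381+46280647751910=135585182899530
row 22: T[22][9]=21·63030812099294896+311333643161390640=1634980697246583456  T[22][10]=21·10142299865511450+63030812099294896=276019109275035346  T[22][11]=21·1307535010540395+10142299865511450=37600535086859745  T[22][12]=21·135585182899530+1307535010540395=4154823851430525
Read c(22,9) = 1634980697246583456, c(22,10) = 276019109275035346, c(22,11) = 37600535086859745, c(22,12) = 4154823851430525.

1634980697246583456, 276019109275035346, 37600535086859745, 4154823851430525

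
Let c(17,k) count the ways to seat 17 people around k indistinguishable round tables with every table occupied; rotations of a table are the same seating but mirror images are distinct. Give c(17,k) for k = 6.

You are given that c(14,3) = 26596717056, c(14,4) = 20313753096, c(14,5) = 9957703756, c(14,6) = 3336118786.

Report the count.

18861567058880

i=15: T(15,4)=26596717056+14·20313753096=310989260400 | T(15,5)=20313753096+14·9957703756=159721605680 | T(15,6)=9957703756+14·3336118786=56663366760
i=16: T(16,5)=310989260400+15·159721605680=2706813345600 | T(16,6)=159721605680+15·56663366760=1009672107080
i=17: T(17,6)=2706813345600+16·1009672107080=18861567058880
Read c(17,6) = 18861567058880.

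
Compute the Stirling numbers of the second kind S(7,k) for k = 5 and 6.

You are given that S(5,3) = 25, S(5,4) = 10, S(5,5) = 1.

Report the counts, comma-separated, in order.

140, 21

[6] T[6,4]:4*10+25=65 · T[6,5]:5*1+10=15 · T[6,6]:6*0+1=1
[7] T[7,5]:5*15+65=140 · T[7,6]:6*1+15=21
Read S(7,5) = 140, S(7,6) = 21.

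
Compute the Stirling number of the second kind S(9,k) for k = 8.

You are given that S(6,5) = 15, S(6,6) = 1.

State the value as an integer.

36

@7  (7,6):1·6+15→21, (7,7):0·7+1→1
@8  (8,7):1·7+21→28, (8,8):0·8+1→1
@9  (9,8):1·8+28→36
Read S(9,8) = 36.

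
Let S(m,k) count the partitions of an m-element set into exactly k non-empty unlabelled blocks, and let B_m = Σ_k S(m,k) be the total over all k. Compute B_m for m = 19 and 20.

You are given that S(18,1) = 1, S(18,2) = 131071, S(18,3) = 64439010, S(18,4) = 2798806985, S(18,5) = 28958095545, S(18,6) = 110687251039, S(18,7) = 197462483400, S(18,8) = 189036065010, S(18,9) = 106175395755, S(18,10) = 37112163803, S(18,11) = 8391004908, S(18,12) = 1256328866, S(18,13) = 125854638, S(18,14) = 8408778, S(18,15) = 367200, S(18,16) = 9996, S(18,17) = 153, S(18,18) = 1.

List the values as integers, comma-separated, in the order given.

5832742205057, 51724158235372

[19] T[19,1]:1*1+0=1 · T[19,2]:2*131071+1=262143 · T[19,3]:3*64439010+131071=193448101 · T[19,4]:4*2798806985+64439010=11259666950 · T[19,5]:5*28958095545+2798806985=147589284710 · T[19,6]:6*110687251039+28958095545=693081601779 · T[19,7]:7*197462483400+110687251039=1492924634839 · T[19,8]:8*189036065010+197462483400=1709751003480 · T[19,9]:9*106175395755+189036065010=1144614626805 · T[19,10]:10*37112163803+106175395755=477297033785 · T[19,11]:11*8391004908+37112163803=129413217791 · T[19,12]:12*1256328866+8391004908=23466951300 · T[19,13]:13*125854638+1256328866=2892439160 · T[19,14]:14*8408778+125854638=243577530 · T[19,15]:15*367200+8408778=13916778 · T[19,16]:16*9996+367200=527136 · T[19,17]:17*153+9996=12597 · T[19,18]:18*1+153=171 · T[19,19]:19*0+1=1
[20] T[20,1]:1*1+0=1 · T[20,2]:2*262143+1=524287 · T[20,3]:3*193448101+262143=580606446 · T[20,4]:4*11259666950+193448101=45232115901 · T[20,5]:5*147589284710+11259666950=749206090500 · T[20,6]:6*693081601779+147589284710=4306078895384 · T[20,7]:7*1492924634839+693081601779=11143554045652 · T[20,8]:8*1709751003480+1492924634839=15170932662679 · T[20,9]:9*1144614626805+1709751003480=12011282644725 · T[20,10]:10*477297033785+1144614626805=5917584964655 · T[20,11]:11*129413217791+477297033785=1900842429486 · T[20,12]:12*23466951300+129413217791=411016633391 · T[20,13]:13*2892439160+23466951300=61068660380 · T[20,14]:14*243577530+2892439160=6302524580 · T[20,15]:15*13916778+243577530=452329200 · T[20,16]:16*527136+13916778=22350954 · T[20,17]:17*12597+527136=741285 · T[20,18]:18*171+12597=15675 · T[20,19]:19*1+171=190 · T[20,20]:20*0+1=1
B_19 = ΣS(19,k) = 1+262143+193448101+11259666950+147589284710+693081601779+1492924634839+1709751003480+1144614626805+477297033785+129413217791+23466951300+2892439160+243577530+13916778+527136+12597+171+1 = 5832742205057
B_20 = ΣS(20,k) = 1+524287+580606446+45232115901+749206090500+4306078895384+11143554045652+15170932662679+12011282644725+5917584964655+1900842429486+411016633391+61068660380+6302524580+452329200+22350954+741285+15675+190+1 = 51724158235372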